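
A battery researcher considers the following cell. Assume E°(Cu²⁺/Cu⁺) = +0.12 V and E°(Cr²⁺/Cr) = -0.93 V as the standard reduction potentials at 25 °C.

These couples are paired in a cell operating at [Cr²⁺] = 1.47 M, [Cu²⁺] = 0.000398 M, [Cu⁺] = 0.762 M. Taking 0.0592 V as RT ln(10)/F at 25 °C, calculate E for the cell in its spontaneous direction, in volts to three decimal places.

Cu²⁺/Cu⁺ is the cathode (higher E°), Cr²⁺/Cr the anode: E°cell = +0.12 − (-0.93) = +1.05 V, n = 2.
Overall: 2 Cu²⁺(aq) + Cr(s) → 2 Cu⁺(aq) + Cr²⁺(aq)
Q = [Cu⁺]^2·[Cr²⁺] / ([Cu²⁺]^2); log Q = 6.731.
E = E° − (0.0592/n) log Q = +1.05 − (0.0592/2)(6.731) = +0.851 V.

+0.851 V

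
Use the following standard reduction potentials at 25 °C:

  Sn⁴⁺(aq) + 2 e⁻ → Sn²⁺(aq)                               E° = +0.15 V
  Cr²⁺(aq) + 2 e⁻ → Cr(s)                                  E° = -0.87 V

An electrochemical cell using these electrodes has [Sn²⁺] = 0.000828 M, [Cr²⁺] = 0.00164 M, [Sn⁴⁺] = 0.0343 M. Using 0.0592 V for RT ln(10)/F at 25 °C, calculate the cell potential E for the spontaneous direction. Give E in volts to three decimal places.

Sn⁴⁺/Sn²⁺ is the cathode (higher E°), Cr²⁺/Cr the anode: E°cell = +0.15 − (-0.87) = +1.02 V, n = 2.
Overall: Sn⁴⁺(aq) + Cr(s) → Sn²⁺(aq) + Cr²⁺(aq)
Q = [Sn²⁺]·[Cr²⁺] / ([Sn⁴⁺]); log Q = -4.402.
E = E° − (0.0592/n) log Q = +1.02 − (0.0592/2)(-4.402) = +1.150 V.

+1.150 V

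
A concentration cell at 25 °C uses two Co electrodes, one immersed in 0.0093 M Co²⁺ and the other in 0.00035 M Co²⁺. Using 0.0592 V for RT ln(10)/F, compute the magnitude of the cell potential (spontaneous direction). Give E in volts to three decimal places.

For a concentration cell E°cell = 0. The 0.0093 M side is the cathode (reduction is favoured where [Co²⁺] is higher).
With n = 2, E = −(0.0592/2) log([Co²⁺]ₐₙ/[Co²⁺]꜀ₐₜ) = −(0.0592/2) log(0.00035/0.0093) = −(0.0592/2)(-1.424) = +0.042 V.

+0.042 V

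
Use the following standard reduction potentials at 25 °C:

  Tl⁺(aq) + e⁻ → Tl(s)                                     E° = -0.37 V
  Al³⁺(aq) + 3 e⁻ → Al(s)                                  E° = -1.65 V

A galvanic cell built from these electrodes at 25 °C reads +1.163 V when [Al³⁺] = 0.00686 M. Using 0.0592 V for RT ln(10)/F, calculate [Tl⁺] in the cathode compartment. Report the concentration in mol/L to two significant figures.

0.0020 M

Tl⁺/Tl is the cathode, Al³⁺/Al the anode: E°cell = +1.28 V, n = 3.
Overall reaction: 3 Tl⁺(aq) + Al(s) → 3 Tl(s) + Al³⁺(aq); Q = [Al³⁺]^1/[Tl⁺]^3.
From E = E° − (0.0592/n) log Q: log Q = (E° − E)·n/0.0592 = (+1.28 − (+1.163))·3/0.0592 = 5.9291.
So 3·log[Tl⁺] = 1·log(0.00686) − log Q = -2.1637 − (5.9291) = -8.0928; log[Tl⁺] = -8.0928 / 3 = -2.6976; [Tl⁺] = 10^(-2.6976) ≈ 0.0020 M.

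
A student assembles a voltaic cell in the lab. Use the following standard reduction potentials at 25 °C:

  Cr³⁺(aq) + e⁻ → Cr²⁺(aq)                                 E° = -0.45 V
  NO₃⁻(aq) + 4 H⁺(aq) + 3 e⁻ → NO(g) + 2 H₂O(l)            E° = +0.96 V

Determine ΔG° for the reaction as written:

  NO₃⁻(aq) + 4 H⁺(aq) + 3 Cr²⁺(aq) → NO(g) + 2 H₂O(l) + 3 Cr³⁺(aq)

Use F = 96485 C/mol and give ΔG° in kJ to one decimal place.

-408.1 kJ

As written, NO₃⁻/NO is reduced (cathode) and Cr³⁺/Cr²⁺ is oxidised (anode), so E°cell = (+0.96) − (-0.45) = +1.41 V.
Balancing electrons gives n = 3.
ΔG° = −nFE° = −(3)(96485)(+1.41) = -408,132 J = -408.1 kJ.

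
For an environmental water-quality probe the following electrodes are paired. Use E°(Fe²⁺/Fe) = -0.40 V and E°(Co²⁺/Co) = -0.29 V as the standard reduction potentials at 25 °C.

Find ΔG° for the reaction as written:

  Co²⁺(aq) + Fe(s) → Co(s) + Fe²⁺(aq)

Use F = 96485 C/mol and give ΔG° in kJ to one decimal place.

As written, Co²⁺/Co is reduced (cathode) and Fe²⁺/Fe is oxidised (anode), so E°cell = (-0.29) − (-0.40) = +0.11 V.
Balancing electrons gives n = 2.
ΔG° = −nFE° = −(2)(96485)(+0.11) = -21,227 J = -21.2 kJ.

-21.2 kJ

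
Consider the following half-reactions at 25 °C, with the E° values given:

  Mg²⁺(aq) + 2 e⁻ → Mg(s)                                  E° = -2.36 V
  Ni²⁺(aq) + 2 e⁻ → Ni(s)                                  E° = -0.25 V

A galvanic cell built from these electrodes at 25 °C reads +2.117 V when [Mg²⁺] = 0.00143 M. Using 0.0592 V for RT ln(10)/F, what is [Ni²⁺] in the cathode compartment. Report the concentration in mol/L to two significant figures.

Ni²⁺/Ni is the cathode, Mg²⁺/Mg the anode: E°cell = +2.11 V, n = 2.
Overall reaction: Ni²⁺(aq) + Mg(s) → Ni(s) + Mg²⁺(aq); Q = [Mg²⁺]^1/[Ni²⁺]^1.
From E = E° − (0.0592/n) log Q: log Q = (E° − E)·n/0.0592 = (+2.11 − (+2.117))·2/0.0592 = -0.2365.
So 1·log[Ni²⁺] = 1·log(0.00143) − log Q = -2.8447 − (-0.2365) = -2.6082; [Ni²⁺] = 10^(-2.6082) ≈ 0.0025 M.

0.0025 M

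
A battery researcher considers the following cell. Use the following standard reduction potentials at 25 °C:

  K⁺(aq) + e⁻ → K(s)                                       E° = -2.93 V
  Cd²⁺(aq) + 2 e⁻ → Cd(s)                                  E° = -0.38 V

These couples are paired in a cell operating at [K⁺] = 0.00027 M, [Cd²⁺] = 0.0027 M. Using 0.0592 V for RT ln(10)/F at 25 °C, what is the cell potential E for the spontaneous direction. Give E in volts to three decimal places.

+2.685 V

Cd²⁺/Cd is the cathode (higher E°), K⁺/K the anode: E°cell = -0.38 − (-2.93) = +2.55 V, n = 2.
Overall: Cd²⁺(aq) + 2 K(s) → Cd(s) + 2 K⁺(aq)
Q = [K⁺]^2 / ([Cd²⁺]); log Q = -4.569.
E = E° − (0.0592/n) log Q = +2.55 − (0.0592/2)(-4.569) = +2.685 V.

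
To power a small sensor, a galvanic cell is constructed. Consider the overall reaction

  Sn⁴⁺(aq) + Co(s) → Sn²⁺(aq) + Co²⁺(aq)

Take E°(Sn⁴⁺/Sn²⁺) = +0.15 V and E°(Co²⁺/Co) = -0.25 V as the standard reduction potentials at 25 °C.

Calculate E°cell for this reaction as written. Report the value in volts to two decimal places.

The Sn⁴⁺/Sn²⁺ couple has the higher reduction potential, so it is the cathode; Co²⁺/Co is oxidised at the anode.
E°cell = E°(cathode) − E°(anode) = (+0.15) − (-0.25) = +0.40 V.

+0.40 V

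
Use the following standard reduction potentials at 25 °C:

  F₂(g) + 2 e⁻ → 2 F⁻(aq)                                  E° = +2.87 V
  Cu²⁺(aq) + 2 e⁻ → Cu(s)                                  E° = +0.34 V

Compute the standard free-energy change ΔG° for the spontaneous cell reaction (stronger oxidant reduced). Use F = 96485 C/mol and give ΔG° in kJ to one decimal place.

-488.2 kJ

F₂/F⁻ (E° = +2.87 V) is the cathode; Cu²⁺/Cu (E° = +0.34 V) is the anode, so E°cell = +2.53 V.
Balancing electrons gives n = 2 (lcm of 2 and 2).
ΔG° = −nFE° = −(2)(96485)(+2.53) = -488,214 J = -488.2 kJ.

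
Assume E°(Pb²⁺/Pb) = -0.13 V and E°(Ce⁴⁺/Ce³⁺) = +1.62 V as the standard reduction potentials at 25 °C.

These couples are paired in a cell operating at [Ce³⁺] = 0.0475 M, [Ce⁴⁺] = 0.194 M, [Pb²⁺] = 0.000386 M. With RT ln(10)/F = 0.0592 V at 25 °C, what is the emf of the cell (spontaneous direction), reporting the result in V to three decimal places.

+1.887 V

Ce⁴⁺/Ce³⁺ is the cathode (higher E°), Pb²⁺/Pb the anode: E°cell = +1.62 − (-0.13) = +1.75 V, n = 2.
Overall: 2 Ce⁴⁺(aq) + Pb(s) → 2 Ce³⁺(aq) + Pb²⁺(aq)
Q = [Ce³⁺]^2·[Pb²⁺] / ([Ce⁴⁺]^2); log Q = -4.636.
E = E° − (0.0592/n) log Q = +1.75 − (0.0592/2)(-4.636) = +1.887 V.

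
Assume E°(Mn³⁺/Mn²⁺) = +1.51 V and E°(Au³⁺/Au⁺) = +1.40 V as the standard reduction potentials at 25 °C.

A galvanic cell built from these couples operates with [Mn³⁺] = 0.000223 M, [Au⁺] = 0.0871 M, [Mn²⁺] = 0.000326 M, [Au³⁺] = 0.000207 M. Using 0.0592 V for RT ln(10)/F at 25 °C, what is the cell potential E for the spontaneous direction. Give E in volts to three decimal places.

+0.178 V

Mn³⁺/Mn²⁺ is the cathode (higher E°), Au³⁺/Au⁺ the anode: E°cell = +1.51 − (+1.40) = +0.11 V, n = 2.
Overall: 2 Mn³⁺(aq) + Au⁺(aq) → 2 Mn²⁺(aq) + Au³⁺(aq)
Q = [Mn²⁺]^2·[Au³⁺] / ([Mn³⁺]^2·[Au⁺]); log Q = -2.294.
E = E° − (0.0592/n) log Q = +0.11 − (0.0592/2)(-2.294) = +0.178 V.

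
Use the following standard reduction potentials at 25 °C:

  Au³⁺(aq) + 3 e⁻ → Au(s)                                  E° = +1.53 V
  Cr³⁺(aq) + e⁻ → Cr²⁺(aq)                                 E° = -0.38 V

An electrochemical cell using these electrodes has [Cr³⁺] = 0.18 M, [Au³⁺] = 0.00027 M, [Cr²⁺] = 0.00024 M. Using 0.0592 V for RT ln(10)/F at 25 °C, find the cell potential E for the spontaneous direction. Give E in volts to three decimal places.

+1.669 V

Au³⁺/Au is the cathode (higher E°), Cr³⁺/Cr²⁺ the anode: E°cell = +1.53 − (-0.38) = +1.91 V, n = 3.
Overall: Au³⁺(aq) + 3 Cr²⁺(aq) → Au(s) + 3 Cr³⁺(aq)
Q = [Cr³⁺]^3 / ([Au³⁺]·[Cr²⁺]^3); log Q = 12.194.
E = E° − (0.0592/n) log Q = +1.91 − (0.0592/3)(12.194) = +1.669 V.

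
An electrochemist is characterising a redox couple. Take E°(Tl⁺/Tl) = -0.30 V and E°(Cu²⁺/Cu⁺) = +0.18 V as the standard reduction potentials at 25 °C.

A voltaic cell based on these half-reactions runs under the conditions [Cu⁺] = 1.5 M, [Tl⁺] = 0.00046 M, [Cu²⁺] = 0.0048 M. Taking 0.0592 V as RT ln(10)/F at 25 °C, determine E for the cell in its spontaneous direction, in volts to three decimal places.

+0.530 V

Cu²⁺/Cu⁺ is the cathode (higher E°), Tl⁺/Tl the anode: E°cell = +0.18 − (-0.30) = +0.48 V, n = 1.
Overall: Cu²⁺(aq) + Tl(s) → Cu⁺(aq) + Tl⁺(aq)
Q = [Cu⁺]·[Tl⁺] / ([Cu²⁺]); log Q = -0.842.
E = E° − (0.0592/n) log Q = +0.48 − (0.0592/1)(-0.842) = +0.530 V.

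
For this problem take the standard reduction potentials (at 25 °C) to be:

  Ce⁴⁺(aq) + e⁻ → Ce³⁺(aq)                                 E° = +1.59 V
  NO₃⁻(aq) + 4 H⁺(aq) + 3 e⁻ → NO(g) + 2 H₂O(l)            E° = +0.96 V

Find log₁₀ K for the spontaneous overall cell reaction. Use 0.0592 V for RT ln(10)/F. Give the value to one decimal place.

Cathode: Ce⁴⁺/Ce³⁺; anode: NO₃⁻/NO. E°cell = +0.63 V, n = 3.
log K = nE°cell / 0.0592 = (3)(+0.63) / 0.0592 = 31.9.

31.9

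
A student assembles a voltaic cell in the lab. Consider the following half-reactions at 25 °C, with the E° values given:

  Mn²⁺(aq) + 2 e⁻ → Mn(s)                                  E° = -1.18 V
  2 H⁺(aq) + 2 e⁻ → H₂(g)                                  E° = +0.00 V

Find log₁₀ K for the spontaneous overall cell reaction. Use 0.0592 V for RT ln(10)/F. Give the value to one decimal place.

Cathode: H⁺/H₂; anode: Mn²⁺/Mn. E°cell = +1.18 V, n = 2.
log K = nE°cell / 0.0592 = (2)(+1.18) / 0.0592 = 39.9.

39.9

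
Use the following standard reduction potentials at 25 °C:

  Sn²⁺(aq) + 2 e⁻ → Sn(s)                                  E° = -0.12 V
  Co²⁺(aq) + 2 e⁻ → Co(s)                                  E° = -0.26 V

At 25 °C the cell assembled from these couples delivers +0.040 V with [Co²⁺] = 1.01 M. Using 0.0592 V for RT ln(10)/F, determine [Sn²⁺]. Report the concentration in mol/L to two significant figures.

Sn²⁺/Sn is the cathode, Co²⁺/Co the anode: E°cell = +0.14 V, n = 2.
Overall reaction: Sn²⁺(aq) + Co(s) → Sn(s) + Co²⁺(aq); Q = [Co²⁺]^1/[Sn²⁺]^1.
From E = E° − (0.0592/n) log Q: log Q = (E° − E)·n/0.0592 = (+0.14 − (+0.040))·2/0.0592 = 3.3784.
So 1·log[Sn²⁺] = 1·log(1.01) − log Q = 0.0043 − (3.3784) = -3.3741; [Sn²⁺] = 10^(-3.3741) ≈ 0.00042 M.

0.00042 M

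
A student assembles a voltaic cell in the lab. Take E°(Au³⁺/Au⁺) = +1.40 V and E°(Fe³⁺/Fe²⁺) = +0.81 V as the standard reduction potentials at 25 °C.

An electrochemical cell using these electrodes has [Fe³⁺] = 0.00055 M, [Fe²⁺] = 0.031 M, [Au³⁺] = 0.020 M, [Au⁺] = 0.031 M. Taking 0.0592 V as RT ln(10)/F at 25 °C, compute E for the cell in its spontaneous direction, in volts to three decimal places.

Au³⁺/Au⁺ is the cathode (higher E°), Fe³⁺/Fe²⁺ the anode: E°cell = +1.40 − (+0.81) = +0.59 V, n = 2.
Overall: Au³⁺(aq) + 2 Fe²⁺(aq) → Au⁺(aq) + 2 Fe³⁺(aq)
Q = [Au⁺]·[Fe³⁺]^2 / ([Au³⁺]·[Fe²⁺]^2); log Q = -3.312.
E = E° − (0.0592/n) log Q = +0.59 − (0.0592/2)(-3.312) = +0.688 V.

+0.688 V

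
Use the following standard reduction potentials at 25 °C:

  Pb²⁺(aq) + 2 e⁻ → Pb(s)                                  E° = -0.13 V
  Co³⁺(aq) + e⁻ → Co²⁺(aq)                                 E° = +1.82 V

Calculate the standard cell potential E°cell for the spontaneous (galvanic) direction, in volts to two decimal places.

The Co³⁺/Co²⁺ couple has the higher reduction potential, so it is the cathode; Pb²⁺/Pb is oxidised at the anode.
E°cell = E°(cathode) − E°(anode) = (+1.82) − (-0.13) = +1.95 V.
Since E°cell > 0, the reaction is spontaneous under standard conditions.

+1.95 V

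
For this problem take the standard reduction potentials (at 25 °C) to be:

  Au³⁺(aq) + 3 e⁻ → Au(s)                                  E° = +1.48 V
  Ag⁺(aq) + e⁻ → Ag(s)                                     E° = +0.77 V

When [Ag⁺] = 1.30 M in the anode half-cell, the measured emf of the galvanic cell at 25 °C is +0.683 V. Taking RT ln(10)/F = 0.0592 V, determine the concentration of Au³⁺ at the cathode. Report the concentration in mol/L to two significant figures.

Au³⁺/Au is the cathode, Ag⁺/Ag the anode: E°cell = +0.71 V, n = 3.
Overall reaction: Au³⁺(aq) + 3 Ag(s) → Au(s) + 3 Ag⁺(aq); Q = [Ag⁺]^3/[Au³⁺]^1.
From E = E° − (0.0592/n) log Q: log Q = (E° − E)·n/0.0592 = (+0.71 − (+0.683))·3/0.0592 = 1.3682.
So 1·log[Au³⁺] = 3·log(1.3) − log Q = 0.3418 − (1.3682) = -1.0264; [Au³⁺] = 10^(-1.0264) ≈ 0.094 M.

0.094 M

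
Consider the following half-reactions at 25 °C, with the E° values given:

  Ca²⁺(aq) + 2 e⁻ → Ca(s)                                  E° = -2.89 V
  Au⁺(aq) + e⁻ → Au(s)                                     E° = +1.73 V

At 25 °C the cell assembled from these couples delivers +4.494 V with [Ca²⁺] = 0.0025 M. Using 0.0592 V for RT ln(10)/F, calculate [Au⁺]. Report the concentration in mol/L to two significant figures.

Au⁺/Au is the cathode, Ca²⁺/Ca the anode: E°cell = +4.62 V, n = 2.
Overall reaction: 2 Au⁺(aq) + Ca(s) → 2 Au(s) + Ca²⁺(aq); Q = [Ca²⁺]^1/[Au⁺]^2.
From E = E° − (0.0592/n) log Q: log Q = (E° − E)·n/0.0592 = (+4.62 − (+4.494))·2/0.0592 = 4.2568.
So 2·log[Au⁺] = 1·log(0.0025) − log Q = -2.6021 − (4.2568) = -6.8589; log[Au⁺] = -6.8589 / 2 = -3.4295; [Au⁺] = 10^(-3.4295) ≈ 0.00037 M.

0.00037 M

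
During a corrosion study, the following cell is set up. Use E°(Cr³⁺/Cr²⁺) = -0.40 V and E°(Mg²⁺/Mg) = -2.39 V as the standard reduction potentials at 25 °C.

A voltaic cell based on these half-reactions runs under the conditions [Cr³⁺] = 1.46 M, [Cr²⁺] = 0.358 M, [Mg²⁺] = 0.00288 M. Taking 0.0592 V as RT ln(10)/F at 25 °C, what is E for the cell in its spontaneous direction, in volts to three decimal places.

+2.101 V

Cr³⁺/Cr²⁺ is the cathode (higher E°), Mg²⁺/Mg the anode: E°cell = -0.40 − (-2.39) = +1.99 V, n = 2.
Overall: 2 Cr³⁺(aq) + Mg(s) → 2 Cr²⁺(aq) + Mg²⁺(aq)
Q = [Cr²⁺]^2·[Mg²⁺] / ([Cr³⁺]^2); log Q = -3.762.
E = E° − (0.0592/n) log Q = +1.99 − (0.0592/2)(-3.762) = +2.101 V.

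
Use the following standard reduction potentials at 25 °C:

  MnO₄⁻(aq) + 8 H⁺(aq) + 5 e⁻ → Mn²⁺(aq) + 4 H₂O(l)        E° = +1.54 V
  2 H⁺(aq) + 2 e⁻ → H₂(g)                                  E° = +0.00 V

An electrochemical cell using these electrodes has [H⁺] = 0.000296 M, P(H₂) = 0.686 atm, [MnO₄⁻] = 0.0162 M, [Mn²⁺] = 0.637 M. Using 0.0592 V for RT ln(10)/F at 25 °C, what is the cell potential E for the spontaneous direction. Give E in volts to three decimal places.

MnO₄⁻/Mn²⁺ is the cathode (higher E°), H⁺/H₂ the anode: E°cell = +1.54 − (+0.00) = +1.54 V, n = 10.
Overall: 2 MnO₄⁻(aq) + 6 H⁺(aq) + 5 H₂(g) → 2 Mn²⁺(aq) + 8 H₂O(l)
Q = [Mn²⁺]^2 / ([MnO₄⁻]^2·[H⁺]^6·P(H₂)^5); log Q = 25.180.
E = E° − (0.0592/n) log Q = +1.54 − (0.0592/10)(25.180) = +1.391 V.

+1.391 V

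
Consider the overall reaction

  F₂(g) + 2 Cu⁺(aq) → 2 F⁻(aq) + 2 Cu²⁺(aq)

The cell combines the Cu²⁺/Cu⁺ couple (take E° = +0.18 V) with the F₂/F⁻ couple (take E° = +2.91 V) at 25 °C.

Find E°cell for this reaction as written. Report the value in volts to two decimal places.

+2.73 V

The F₂/F⁻ couple has the higher reduction potential, so it is the cathode; Cu²⁺/Cu⁺ is oxidised at the anode.
E°cell = E°(cathode) − E°(anode) = (+2.91) − (+0.18) = +2.73 V.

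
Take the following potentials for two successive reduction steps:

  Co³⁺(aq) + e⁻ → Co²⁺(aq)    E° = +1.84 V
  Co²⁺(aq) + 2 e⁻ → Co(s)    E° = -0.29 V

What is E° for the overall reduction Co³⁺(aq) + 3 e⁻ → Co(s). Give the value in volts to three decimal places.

+0.420 V

Standard free energies of sequential steps add: ΔG°₃ = ΔG°₁ + ΔG°₂, so n₃E°₃ = n₁E°₁ + n₂E°₂.
E°₃ = (1×+1.84 + 2×-0.29) / 3 = (+1.260) / 3 = +0.420 V.
Simply averaging or adding the two E° values would be wrong; the electron-weighted sum is required.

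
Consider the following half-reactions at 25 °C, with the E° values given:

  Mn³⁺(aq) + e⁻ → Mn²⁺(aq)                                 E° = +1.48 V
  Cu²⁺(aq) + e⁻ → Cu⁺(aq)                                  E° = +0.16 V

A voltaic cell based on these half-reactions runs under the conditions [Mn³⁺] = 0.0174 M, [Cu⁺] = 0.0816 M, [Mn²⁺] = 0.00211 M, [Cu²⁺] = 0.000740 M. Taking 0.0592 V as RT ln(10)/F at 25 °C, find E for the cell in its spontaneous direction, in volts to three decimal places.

Mn³⁺/Mn²⁺ is the cathode (higher E°), Cu²⁺/Cu⁺ the anode: E°cell = +1.48 − (+0.16) = +1.32 V, n = 1.
Overall: Mn³⁺(aq) + Cu⁺(aq) → Mn²⁺(aq) + Cu²⁺(aq)
Q = [Mn²⁺]·[Cu²⁺] / ([Mn³⁺]·[Cu⁺]); log Q = -2.959.
E = E° − (0.0592/n) log Q = +1.32 − (0.0592/1)(-2.959) = +1.495 V.

+1.495 V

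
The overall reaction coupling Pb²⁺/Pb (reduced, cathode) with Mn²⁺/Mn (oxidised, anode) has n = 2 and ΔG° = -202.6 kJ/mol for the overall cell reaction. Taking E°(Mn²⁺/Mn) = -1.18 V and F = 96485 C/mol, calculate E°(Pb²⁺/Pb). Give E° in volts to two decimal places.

E°cell = −ΔG°/(nF) = −(-202.6×10³)/((2)(96485)) = +1.050 V.
Since Pb²⁺/Pb is the cathode and Mn²⁺/Mn the anode, E°cell = E°(Pb²⁺/Pb) − E°(Mn²⁺/Mn).
So E°(Pb²⁺/Pb) = E°cell + E°(Mn²⁺/Mn) = +1.050 + (-1.18) = -0.13 V.

-0.13 V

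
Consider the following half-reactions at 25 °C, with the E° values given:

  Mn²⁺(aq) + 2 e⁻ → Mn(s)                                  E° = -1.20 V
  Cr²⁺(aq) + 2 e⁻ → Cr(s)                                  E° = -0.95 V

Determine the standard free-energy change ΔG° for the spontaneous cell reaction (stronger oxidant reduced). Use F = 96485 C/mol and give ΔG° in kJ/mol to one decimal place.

Cr²⁺/Cr (E° = -0.95 V) is the cathode; Mn²⁺/Mn (E° = -1.20 V) is the anode, so E°cell = +0.25 V.
Balancing electrons gives n = 2 (lcm of 2 and 2).
ΔG° = −nFE° = −(2)(96485)(+0.25) = -48,242 J = -48.2 kJ/mol.

-48.2 kJ/mol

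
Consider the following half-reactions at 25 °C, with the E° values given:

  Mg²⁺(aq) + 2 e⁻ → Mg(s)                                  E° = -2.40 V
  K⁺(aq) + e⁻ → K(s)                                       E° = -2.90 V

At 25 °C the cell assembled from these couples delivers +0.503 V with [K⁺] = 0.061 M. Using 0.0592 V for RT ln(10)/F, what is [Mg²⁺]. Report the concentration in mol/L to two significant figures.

Mg²⁺/Mg is the cathode, K⁺/K the anode: E°cell = +0.50 V, n = 2.
Overall reaction: Mg²⁺(aq) + 2 K(s) → Mg(s) + 2 K⁺(aq); Q = [K⁺]^2/[Mg²⁺]^1.
From E = E° − (0.0592/n) log Q: log Q = (E° − E)·n/0.0592 = (+0.50 − (+0.503))·2/0.0592 = -0.1014.
So 1·log[Mg²⁺] = 2·log(0.061) − log Q = -2.4293 − (-0.1014) = -2.3279; [Mg²⁺] = 10^(-2.3279) ≈ 0.0047 M.

0.0047 M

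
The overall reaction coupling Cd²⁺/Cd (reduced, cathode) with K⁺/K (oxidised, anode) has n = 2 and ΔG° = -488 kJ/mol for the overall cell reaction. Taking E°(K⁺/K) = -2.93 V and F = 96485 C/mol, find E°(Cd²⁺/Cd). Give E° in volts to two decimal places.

-0.40 V

E°cell = −ΔG°/(nF) = −(-488×10³)/((2)(96485)) = +2.529 V.
Since Cd²⁺/Cd is the cathode and K⁺/K the anode, E°cell = E°(Cd²⁺/Cd) − E°(K⁺/K).
So E°(Cd²⁺/Cd) = E°cell + E°(K⁺/K) = +2.529 + (-2.93) = -0.40 V.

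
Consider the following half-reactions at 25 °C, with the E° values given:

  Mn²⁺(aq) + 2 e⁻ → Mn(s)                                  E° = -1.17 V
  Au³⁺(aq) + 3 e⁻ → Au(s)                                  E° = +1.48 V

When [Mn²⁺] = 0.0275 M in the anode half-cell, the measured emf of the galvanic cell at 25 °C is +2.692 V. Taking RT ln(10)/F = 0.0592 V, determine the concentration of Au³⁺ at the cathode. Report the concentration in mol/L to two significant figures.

0.61 M

Au³⁺/Au is the cathode, Mn²⁺/Mn the anode: E°cell = +2.65 V, n = 6.
Overall reaction: 2 Au³⁺(aq) + 3 Mn(s) → 2 Au(s) + 3 Mn²⁺(aq); Q = [Mn²⁺]^3/[Au³⁺]^2.
From E = E° − (0.0592/n) log Q: log Q = (E° − E)·n/0.0592 = (+2.65 − (+2.692))·6/0.0592 = -4.2568.
So 2·log[Au³⁺] = 3·log(0.0275) − log Q = -4.6820 − (-4.2568) = -0.4252; log[Au³⁺] = -0.4252 / 2 = -0.2126; [Au³⁺] = 10^(-0.2126) ≈ 0.61 M.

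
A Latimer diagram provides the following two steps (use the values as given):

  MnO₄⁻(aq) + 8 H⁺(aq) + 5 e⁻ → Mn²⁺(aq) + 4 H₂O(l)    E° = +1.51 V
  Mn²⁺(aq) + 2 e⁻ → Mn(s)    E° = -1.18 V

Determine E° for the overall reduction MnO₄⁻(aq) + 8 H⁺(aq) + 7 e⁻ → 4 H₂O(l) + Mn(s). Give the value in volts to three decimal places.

+0.741 V

Since ΔG° = −nFE° is additive over sequential reductions, n₃E°₃ = n₁E°₁ + n₂E°₂.
E°₃ = (5×+1.51 + 2×-1.18) / 7 = (+5.190) / 7 = +0.741 V.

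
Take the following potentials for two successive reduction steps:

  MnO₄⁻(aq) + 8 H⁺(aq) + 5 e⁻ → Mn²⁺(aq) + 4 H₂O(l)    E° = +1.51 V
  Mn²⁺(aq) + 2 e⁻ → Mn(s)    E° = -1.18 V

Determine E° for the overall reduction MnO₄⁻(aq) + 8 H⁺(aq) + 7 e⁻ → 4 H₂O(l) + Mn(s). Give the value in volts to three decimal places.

Standard free energies of sequential steps add: ΔG°₃ = ΔG°₁ + ΔG°₂, so n₃E°₃ = n₁E°₁ + n₂E°₂.
E°₃ = (5×+1.51 + 2×-1.18) / 7 = (+5.190) / 7 = +0.741 V.
Simply averaging or adding the two E° values would be wrong; the electron-weighted sum is required.

+0.741 V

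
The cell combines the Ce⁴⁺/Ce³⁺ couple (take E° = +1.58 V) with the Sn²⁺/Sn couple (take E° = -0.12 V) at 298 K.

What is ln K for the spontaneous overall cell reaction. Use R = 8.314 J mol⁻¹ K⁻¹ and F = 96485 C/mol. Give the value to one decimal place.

Cathode: Ce⁴⁺/Ce³⁺; anode: Sn²⁺/Sn. E°cell = (+1.58) − (-0.12) = +1.70 V, with n = 2.
ΔG° = −nFE° = −RT ln K, so ln K = nFE°/(RT) = (2)(96485)(+1.70) / ((8.314)(298)) = 132.407.

132.4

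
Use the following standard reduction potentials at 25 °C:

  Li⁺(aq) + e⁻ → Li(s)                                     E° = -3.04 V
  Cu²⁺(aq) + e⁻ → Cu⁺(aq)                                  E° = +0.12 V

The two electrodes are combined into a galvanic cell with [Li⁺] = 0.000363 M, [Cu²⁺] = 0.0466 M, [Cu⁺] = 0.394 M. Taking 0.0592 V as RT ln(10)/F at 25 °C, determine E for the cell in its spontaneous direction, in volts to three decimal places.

+3.309 V

Cu²⁺/Cu⁺ is the cathode (higher E°), Li⁺/Li the anode: E°cell = +0.12 − (-3.04) = +3.16 V, n = 1.
Overall: Cu²⁺(aq) + Li(s) → Cu⁺(aq) + Li⁺(aq)
Q = [Cu⁺]·[Li⁺] / ([Cu²⁺]); log Q = -2.513.
E = E° − (0.0592/n) log Q = +3.16 − (0.0592/1)(-2.513) = +3.309 V.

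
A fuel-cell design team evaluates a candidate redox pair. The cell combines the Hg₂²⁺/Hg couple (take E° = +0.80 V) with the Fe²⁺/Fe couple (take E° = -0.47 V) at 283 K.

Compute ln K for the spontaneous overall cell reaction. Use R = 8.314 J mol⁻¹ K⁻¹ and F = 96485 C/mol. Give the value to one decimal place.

104.2

Cathode: Hg₂²⁺/Hg; anode: Fe²⁺/Fe. E°cell = (+0.80) − (-0.47) = +1.27 V, with n = 2.
ΔG° = −nFE° = −RT ln K, so ln K = nFE°/(RT) = (2)(96485)(+1.27) / ((8.314)(283)) = 104.159.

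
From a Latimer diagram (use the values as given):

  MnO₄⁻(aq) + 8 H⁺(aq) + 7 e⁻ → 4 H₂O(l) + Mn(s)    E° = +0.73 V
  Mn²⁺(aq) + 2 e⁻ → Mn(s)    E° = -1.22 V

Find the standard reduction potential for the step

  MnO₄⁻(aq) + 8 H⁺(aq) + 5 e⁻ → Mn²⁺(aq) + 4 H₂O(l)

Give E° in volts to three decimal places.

+1.510 V

Sequential free energies add, so n₃E°₃ = n₁E°₁ + n₂E°₂.
With n₃ = 7, and the known step contributing 2×(-1.22) V, the unknown satisfies 5·E° = 7×(+0.73) − 2×(-1.22) = +7.550.
E° = +7.550 / 5 = +1.510 V.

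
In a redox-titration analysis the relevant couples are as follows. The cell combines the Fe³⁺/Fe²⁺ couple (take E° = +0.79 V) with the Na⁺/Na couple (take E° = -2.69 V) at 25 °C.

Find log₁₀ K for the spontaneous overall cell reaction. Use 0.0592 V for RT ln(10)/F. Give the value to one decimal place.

Cathode: Fe³⁺/Fe²⁺; anode: Na⁺/Na. E°cell = +3.48 V, n = 1.
log K = nE°cell / 0.0592 = (1)(+3.48) / 0.0592 = 58.8.

58.8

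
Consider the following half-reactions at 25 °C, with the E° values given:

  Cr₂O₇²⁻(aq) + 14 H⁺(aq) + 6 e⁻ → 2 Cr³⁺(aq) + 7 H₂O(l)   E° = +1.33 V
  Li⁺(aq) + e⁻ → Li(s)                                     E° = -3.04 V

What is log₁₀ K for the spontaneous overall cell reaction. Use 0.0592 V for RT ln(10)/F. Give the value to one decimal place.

Cathode: Cr₂O₇²⁻/Cr³⁺; anode: Li⁺/Li. E°cell = +4.37 V, n = 6.
log K = nE°cell / 0.0592 = (6)(+4.37) / 0.0592 = 442.9.

442.9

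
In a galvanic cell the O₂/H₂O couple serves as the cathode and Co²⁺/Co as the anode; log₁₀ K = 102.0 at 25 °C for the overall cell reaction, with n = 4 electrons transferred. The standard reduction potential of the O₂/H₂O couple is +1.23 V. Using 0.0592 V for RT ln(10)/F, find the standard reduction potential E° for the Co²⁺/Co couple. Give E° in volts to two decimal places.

E°cell = (0.0592/n)·log K = (0.0592/4)(102.0) = +1.510 V.
Since O₂/H₂O is the cathode and Co²⁺/Co the anode, E°cell = E°(O₂/H₂O) − E°(Co²⁺/Co).
So E°(Co²⁺/Co) = E°(O₂/H₂O) − E°cell = (+1.23) − (+1.510) = -0.28 V.

-0.28 V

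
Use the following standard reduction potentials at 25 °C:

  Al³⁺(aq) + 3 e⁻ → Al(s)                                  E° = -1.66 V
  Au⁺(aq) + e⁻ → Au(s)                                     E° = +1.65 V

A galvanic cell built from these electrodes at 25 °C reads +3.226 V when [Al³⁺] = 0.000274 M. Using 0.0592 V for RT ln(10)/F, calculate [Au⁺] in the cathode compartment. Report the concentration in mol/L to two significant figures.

0.0025 M

Au⁺/Au is the cathode, Al³⁺/Al the anode: E°cell = +3.31 V, n = 3.
Overall reaction: 3 Au⁺(aq) + Al(s) → 3 Au(s) + Al³⁺(aq); Q = [Al³⁺]^1/[Au⁺]^3.
From E = E° − (0.0592/n) log Q: log Q = (E° − E)·n/0.0592 = (+3.31 − (+3.226))·3/0.0592 = 4.2568.
So 3·log[Au⁺] = 1·log(0.000274) − log Q = -3.5622 − (4.2568) = -7.8190; log[Au⁺] = -7.8190 / 3 = -2.6063; [Au⁺] = 10^(-2.6063) ≈ 0.0025 M.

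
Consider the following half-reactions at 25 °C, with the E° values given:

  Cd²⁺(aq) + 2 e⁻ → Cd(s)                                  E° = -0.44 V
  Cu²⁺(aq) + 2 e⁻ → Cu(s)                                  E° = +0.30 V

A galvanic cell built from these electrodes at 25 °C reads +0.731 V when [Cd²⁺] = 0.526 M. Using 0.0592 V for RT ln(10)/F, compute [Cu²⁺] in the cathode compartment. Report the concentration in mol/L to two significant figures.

0.26 M

Cu²⁺/Cu is the cathode, Cd²⁺/Cd the anode: E°cell = +0.74 V, n = 2.
Overall reaction: Cu²⁺(aq) + Cd(s) → Cu(s) + Cd²⁺(aq); Q = [Cd²⁺]^1/[Cu²⁺]^1.
From E = E° − (0.0592/n) log Q: log Q = (E° − E)·n/0.0592 = (+0.74 − (+0.731))·2/0.0592 = 0.3041.
So 1·log[Cu²⁺] = 1·log(0.526) − log Q = -0.2790 − (0.3041) = -0.5831; [Cu²⁺] = 10^(-0.5831) ≈ 0.26 M.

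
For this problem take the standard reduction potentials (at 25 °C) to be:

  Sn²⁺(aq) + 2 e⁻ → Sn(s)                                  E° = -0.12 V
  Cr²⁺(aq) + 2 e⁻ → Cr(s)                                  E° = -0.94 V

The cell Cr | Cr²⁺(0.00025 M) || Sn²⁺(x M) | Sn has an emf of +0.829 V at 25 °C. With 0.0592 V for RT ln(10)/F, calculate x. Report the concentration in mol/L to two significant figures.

Sn²⁺/Sn is the cathode, Cr²⁺/Cr the anode: E°cell = +0.82 V, n = 2.
Overall reaction: Sn²⁺(aq) + Cr(s) → Sn(s) + Cr²⁺(aq); Q = [Cr²⁺]^1/[Sn²⁺]^1.
From E = E° − (0.0592/n) log Q: log Q = (E° − E)·n/0.0592 = (+0.82 − (+0.829))·2/0.0592 = -0.3041.
So 1·log[Sn²⁺] = 1·log(0.00025) − log Q = -3.6021 − (-0.3041) = -3.2980; [Sn²⁺] = 10^(-3.2980) ≈ 0.00050 M.

0.00050 M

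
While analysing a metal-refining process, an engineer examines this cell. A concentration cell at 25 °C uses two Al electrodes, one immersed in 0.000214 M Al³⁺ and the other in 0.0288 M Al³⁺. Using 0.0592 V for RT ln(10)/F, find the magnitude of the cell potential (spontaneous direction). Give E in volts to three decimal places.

For a concentration cell E°cell = 0. The 0.0288 M side is the cathode (reduction is favoured where [Al³⁺] is higher).
With n = 3, E = −(0.0592/3) log([Al³⁺]ₐₙ/[Al³⁺]꜀ₐₜ) = −(0.0592/3) log(0.000214/0.0288) = −(0.0592/3)(-2.129) = +0.042 V.

+0.042 V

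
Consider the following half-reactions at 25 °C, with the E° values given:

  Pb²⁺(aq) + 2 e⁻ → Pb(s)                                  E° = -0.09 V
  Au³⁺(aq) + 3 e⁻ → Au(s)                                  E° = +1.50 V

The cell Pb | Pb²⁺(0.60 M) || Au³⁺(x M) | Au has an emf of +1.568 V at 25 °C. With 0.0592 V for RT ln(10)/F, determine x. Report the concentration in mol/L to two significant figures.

Au³⁺/Au is the cathode, Pb²⁺/Pb the anode: E°cell = +1.59 V, n = 6.
Overall reaction: 2 Au³⁺(aq) + 3 Pb(s) → 2 Au(s) + 3 Pb²⁺(aq); Q = [Pb²⁺]^3/[Au³⁺]^2.
From E = E° − (0.0592/n) log Q: log Q = (E° − E)·n/0.0592 = (+1.59 − (+1.568))·6/0.0592 = 2.2297.
So 2·log[Au³⁺] = 3·log(0.6) − log Q = -0.6655 − (2.2297) = -2.8952; log[Au³⁺] = -2.8952 / 2 = -1.4476; [Au³⁺] = 10^(-1.4476) ≈ 0.036 M.

0.036 M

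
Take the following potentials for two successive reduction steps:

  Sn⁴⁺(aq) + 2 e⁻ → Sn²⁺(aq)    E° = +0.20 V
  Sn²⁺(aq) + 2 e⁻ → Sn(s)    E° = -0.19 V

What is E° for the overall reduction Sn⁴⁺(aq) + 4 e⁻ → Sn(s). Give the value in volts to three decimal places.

+0.005 V

Standard free energies of sequential steps add: ΔG°₃ = ΔG°₁ + ΔG°₂, so n₃E°₃ = n₁E°₁ + n₂E°₂.
E°₃ = (2×+0.20 + 2×-0.19) / 4 = (+0.020) / 4 = +0.005 V.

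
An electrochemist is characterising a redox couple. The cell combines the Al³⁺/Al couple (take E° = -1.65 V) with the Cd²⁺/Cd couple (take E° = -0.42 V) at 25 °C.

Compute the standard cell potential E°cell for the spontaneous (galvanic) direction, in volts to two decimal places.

+1.23 V

The Cd²⁺/Cd couple has the higher reduction potential, so it is the cathode; Al³⁺/Al is oxidised at the anode.
E°cell = E°(cathode) − E°(anode) = (-0.42) − (-1.65) = +1.23 V.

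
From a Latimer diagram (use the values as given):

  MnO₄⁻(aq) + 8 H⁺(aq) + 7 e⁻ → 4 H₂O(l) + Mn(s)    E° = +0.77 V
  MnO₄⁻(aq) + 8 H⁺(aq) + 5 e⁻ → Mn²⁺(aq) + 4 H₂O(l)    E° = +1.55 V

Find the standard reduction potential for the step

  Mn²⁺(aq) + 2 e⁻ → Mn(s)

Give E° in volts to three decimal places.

Sequential free energies add, so n₃E°₃ = n₁E°₁ + n₂E°₂.
With n₃ = 7, and the known step contributing 5×(+1.55) V, the unknown satisfies 2·E° = 7×(+0.77) − 5×(+1.55) = -2.360.
E° = -2.360 / 2 = -1.180 V.

-1.180 V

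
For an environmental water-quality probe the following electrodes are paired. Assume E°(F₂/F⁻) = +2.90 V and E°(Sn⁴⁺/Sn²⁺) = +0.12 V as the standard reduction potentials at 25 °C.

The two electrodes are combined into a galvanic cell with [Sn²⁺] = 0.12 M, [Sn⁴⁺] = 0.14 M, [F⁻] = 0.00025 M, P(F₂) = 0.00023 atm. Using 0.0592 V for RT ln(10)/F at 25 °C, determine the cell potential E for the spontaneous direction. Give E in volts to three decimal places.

+2.884 V

F₂/F⁻ is the cathode (higher E°), Sn⁴⁺/Sn²⁺ the anode: E°cell = +2.90 − (+0.12) = +2.78 V, n = 2.
Overall: F₂(g) + Sn²⁺(aq) → 2 F⁻(aq) + Sn⁴⁺(aq)
Q = [F⁻]^2·[Sn⁴⁺] / (P(F₂)·[Sn²⁺]); log Q = -3.499.
E = E° − (0.0592/n) log Q = +2.78 − (0.0592/2)(-3.499) = +2.884 V.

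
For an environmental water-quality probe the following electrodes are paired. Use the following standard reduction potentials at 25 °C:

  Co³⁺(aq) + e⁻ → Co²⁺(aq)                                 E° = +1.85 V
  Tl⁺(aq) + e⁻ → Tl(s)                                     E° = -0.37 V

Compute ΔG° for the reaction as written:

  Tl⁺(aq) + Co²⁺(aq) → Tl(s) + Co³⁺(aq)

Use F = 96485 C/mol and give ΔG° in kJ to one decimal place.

+214.2 kJ

As written, Tl⁺/Tl is reduced (cathode) and Co³⁺/Co²⁺ is oxidised (anode), so E°cell = (-0.37) − (+1.85) = -2.22 V.
Balancing electrons gives n = 1.
ΔG° = −nFE° = −(1)(96485)(-2.22) = 214,197 J = +214.2 kJ.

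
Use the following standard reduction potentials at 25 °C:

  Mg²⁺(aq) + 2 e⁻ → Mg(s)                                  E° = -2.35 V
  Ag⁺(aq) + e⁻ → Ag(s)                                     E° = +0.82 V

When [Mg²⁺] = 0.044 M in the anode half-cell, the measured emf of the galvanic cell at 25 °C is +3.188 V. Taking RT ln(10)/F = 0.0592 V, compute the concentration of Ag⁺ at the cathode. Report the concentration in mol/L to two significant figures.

Ag⁺/Ag is the cathode, Mg²⁺/Mg the anode: E°cell = +3.17 V, n = 2.
Overall reaction: 2 Ag⁺(aq) + Mg(s) → 2 Ag(s) + Mg²⁺(aq); Q = [Mg²⁺]^1/[Ag⁺]^2.
From E = E° − (0.0592/n) log Q: log Q = (E° − E)·n/0.0592 = (+3.17 − (+3.188))·2/0.0592 = -0.6081.
So 2·log[Ag⁺] = 1·log(0.044) − log Q = -1.3565 − (-0.6081) = -0.7484; log[Ag⁺] = -0.7484 / 2 = -0.3742; [Ag⁺] = 10^(-0.3742) ≈ 0.42 M.

0.42 M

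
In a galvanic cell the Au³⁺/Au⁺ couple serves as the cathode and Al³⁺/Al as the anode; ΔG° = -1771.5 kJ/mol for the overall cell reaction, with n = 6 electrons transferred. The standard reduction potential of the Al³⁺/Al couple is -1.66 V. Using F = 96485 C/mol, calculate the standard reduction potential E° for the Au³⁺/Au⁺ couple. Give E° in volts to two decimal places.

+1.40 V

E°cell = −ΔG°/(nF) = −(-1771.5×10³)/((6)(96485)) = +3.060 V.
Since Au³⁺/Au⁺ is the cathode and Al³⁺/Al the anode, E°cell = E°(Au³⁺/Au⁺) − E°(Al³⁺/Al).
So E°(Au³⁺/Au⁺) = E°cell + E°(Al³⁺/Al) = +3.060 + (-1.66) = +1.40 V.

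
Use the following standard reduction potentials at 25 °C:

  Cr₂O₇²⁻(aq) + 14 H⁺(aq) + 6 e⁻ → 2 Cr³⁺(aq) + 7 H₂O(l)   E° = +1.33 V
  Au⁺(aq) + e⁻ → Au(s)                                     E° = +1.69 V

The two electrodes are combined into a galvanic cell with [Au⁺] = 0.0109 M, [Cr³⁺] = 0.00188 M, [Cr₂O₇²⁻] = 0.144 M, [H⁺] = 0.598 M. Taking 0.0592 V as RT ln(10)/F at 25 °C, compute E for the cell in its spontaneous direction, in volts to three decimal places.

+0.229 V

Au⁺/Au is the cathode (higher E°), Cr₂O₇²⁻/Cr³⁺ the anode: E°cell = +1.69 − (+1.33) = +0.36 V, n = 6.
Overall: 6 Au⁺(aq) + 2 Cr³⁺(aq) + 7 H₂O(l) → 6 Au(s) + Cr₂O₇²⁻(aq) + 14 H⁺(aq)
Q = [Cr₂O₇²⁻]·[H⁺]^14 / ([Au⁺]^6·[Cr³⁺]^2); log Q = 13.259.
E = E° − (0.0592/n) log Q = +0.36 − (0.0592/6)(13.259) = +0.229 V.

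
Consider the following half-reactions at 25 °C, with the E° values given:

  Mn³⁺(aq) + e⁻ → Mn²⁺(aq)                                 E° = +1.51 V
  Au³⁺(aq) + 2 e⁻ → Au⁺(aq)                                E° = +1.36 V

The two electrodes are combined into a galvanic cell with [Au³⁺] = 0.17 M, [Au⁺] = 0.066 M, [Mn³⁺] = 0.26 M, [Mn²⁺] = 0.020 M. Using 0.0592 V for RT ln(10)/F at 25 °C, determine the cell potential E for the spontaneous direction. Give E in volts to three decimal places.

Mn³⁺/Mn²⁺ is the cathode (higher E°), Au³⁺/Au⁺ the anode: E°cell = +1.51 − (+1.36) = +0.15 V, n = 2.
Overall: 2 Mn³⁺(aq) + Au⁺(aq) → 2 Mn²⁺(aq) + Au³⁺(aq)
Q = [Mn²⁺]^2·[Au³⁺] / ([Mn³⁺]^2·[Au⁺]); log Q = -1.817.
E = E° − (0.0592/n) log Q = +0.15 − (0.0592/2)(-1.817) = +0.204 V.

+0.204 V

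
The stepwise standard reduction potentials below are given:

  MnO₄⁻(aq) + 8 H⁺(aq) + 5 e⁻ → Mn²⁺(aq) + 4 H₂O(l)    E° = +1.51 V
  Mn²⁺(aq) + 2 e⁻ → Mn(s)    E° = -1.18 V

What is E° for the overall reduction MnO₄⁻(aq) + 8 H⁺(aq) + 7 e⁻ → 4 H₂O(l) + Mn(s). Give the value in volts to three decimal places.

Since ΔG° = −nFE° is additive over sequential reductions, n₃E°₃ = n₁E°₁ + n₂E°₂.
E°₃ = (5×+1.51 + 2×-1.18) / 7 = (+5.190) / 7 = +0.741 V.
E° values themselves are not directly additive — weighting by electron count is essential.

+0.741 V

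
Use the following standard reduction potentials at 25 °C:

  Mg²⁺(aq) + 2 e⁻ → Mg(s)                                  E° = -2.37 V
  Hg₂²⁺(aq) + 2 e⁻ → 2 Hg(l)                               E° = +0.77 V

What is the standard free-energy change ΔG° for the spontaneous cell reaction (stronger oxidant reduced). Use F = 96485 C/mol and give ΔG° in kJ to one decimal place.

Hg₂²⁺/Hg (E° = +0.77 V) is the cathode; Mg²⁺/Mg (E° = -2.37 V) is the anode, so E°cell = +3.14 V.
Balancing electrons gives n = 2 (lcm of 2 and 2).
ΔG° = −nFE° = −(2)(96485)(+3.14) = -605,926 J = -605.9 kJ.

-605.9 kJ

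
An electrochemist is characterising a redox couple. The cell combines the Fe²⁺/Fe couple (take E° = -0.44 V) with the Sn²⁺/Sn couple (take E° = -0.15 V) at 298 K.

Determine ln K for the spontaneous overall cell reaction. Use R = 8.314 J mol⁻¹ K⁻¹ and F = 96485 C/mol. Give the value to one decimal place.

Cathode: Sn²⁺/Sn; anode: Fe²⁺/Fe. E°cell = (-0.15) − (-0.44) = +0.29 V, with n = 2.
ΔG° = −nFE° = −RT ln K, so ln K = nFE°/(RT) = (2)(96485)(+0.29) / ((8.314)(298)) = 22.587.

22.6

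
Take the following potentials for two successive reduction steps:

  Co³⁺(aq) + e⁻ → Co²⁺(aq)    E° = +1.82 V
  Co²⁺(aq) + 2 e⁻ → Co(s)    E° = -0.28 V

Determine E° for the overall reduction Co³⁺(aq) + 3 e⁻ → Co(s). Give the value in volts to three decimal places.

Standard free energies of sequential steps add: ΔG°₃ = ΔG°₁ + ΔG°₂, so n₃E°₃ = n₁E°₁ + n₂E°₂.
E°₃ = (1×+1.82 + 2×-0.28) / 3 = (+1.260) / 3 = +0.420 V.

+0.420 V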